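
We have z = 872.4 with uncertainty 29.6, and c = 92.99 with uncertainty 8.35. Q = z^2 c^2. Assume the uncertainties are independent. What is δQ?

1.26e+09

Products/powers → add relative errors in quadrature, weighted by exponent:
  (2·δz/z)² = (2×0.0339)² = 0.00460;  (2·δc/c)² = (2×0.0898)² = 0.0323
δQ/Q = √(0.0369) = 0.192
Q = 6.581e+09, so δQ = 0.192 × 6.581e+09 = 1.26e+09.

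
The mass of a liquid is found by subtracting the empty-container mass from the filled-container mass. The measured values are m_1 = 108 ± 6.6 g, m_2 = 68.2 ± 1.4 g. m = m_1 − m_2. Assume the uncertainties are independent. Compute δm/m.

m is a linear combination, so absolute uncertainties add in quadrature:
  (δm_1)² = 43.6;  (δm_2)² = 1.96
δm = √(45.5) = 6.75 g
m = 39.8 g, so δm/m = 6.75/39.8 = 0.170.

0.170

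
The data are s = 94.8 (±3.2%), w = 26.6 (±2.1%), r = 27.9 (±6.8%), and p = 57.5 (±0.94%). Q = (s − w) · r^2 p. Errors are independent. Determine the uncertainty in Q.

Let u = s − w = 68.2. δu = √(δs² + δw²) = √(9.20 + 0.312) = 3.08, so δu/u = 0.0452.
Q is then a monomial in u, r, p:
δQ/Q = √((δu/u)² + (2·δr/r)² + (1·δp/p)²) = √(0.00205 + 0.0185 + 8.84e-05) = 0.144
Q = 3.05e+06, so δQ = 0.144 × 3.05e+06 = 4.38e+05.

4.38e+05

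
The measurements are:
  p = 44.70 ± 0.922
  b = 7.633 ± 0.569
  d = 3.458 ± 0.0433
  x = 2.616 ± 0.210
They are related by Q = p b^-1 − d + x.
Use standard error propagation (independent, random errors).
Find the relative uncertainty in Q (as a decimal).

Let w = p·b^-1 = 5.856. δw/w = √((1·δp/p)² + (-1·δb/b)²) = √(0.000425 + 0.00556) = 0.0773, so δw = 0.453.
Q = w − d + x: δQ = √(δw² + δd² + δx²) = √(0.205 + 0.00187 + 0.0441) = 0.501
Q = 5.014, so δQ/Q = 0.501/5.014 = 0.0999.

0.0999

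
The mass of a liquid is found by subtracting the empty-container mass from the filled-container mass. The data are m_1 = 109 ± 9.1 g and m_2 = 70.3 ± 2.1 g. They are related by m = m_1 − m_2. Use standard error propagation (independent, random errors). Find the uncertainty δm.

Each term contributes (cᵢ δxᵢ)² to (δm)²:
  (δm_1)² = 82.8;  (δm_2)² = 4.41
δm = √(87.2) = 9.34 g

9.34 g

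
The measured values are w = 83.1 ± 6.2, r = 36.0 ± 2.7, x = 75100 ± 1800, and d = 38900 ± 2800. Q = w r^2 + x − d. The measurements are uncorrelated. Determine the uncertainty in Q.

Let p = w·r^2 = 1.08e+05. δp/p = √((1·δw/w)² + (2·δr/r)²) = √(0.00557 + 0.0225) = 0.168, so δp = 18000.
Q = p + x − d: δQ = √(δp² + δx² + δd²) = √(3.26e+08 + 3.24e+06 + 7.84e+06) = 18300

18300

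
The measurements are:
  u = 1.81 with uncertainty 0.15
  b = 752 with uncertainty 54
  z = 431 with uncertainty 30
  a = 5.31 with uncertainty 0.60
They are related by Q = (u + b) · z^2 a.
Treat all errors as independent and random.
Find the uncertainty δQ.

Let w = u + b = 754. δw = √(δu² + δb²) = √(0.0225 + 2920) = 54.0, so δw/w = 0.0716.
Q is then a monomial in w, z, a:
δQ/Q = √((δw/w)² + (2·δz/z)² + (1·δa/a)²) = √(0.00513 + 0.0194 + 0.0128) = 0.193
Q = 7.44e+08, so δQ = 0.193 × 7.44e+08 = 1.44e+08.

1.44e+08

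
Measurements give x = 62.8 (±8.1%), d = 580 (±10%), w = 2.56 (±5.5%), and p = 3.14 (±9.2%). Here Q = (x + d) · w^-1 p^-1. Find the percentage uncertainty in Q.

14.0%

Let u = x + d = 643. δu = √(δx² + δd²) = √(25.9 + 3360) = 58.2, so δu/u = 0.0906.
Q is then a monomial in u, w, p:
δQ/Q = √((δu/u)² + (-1·δw/w)² + (-1·δp/p)²) = √(0.00820 + 0.00302 + 0.00846) = 0.140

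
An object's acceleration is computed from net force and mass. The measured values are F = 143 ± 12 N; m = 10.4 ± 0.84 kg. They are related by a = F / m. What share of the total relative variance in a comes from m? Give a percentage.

48.1%

(δa/a)² = (1·δF/F)² + (-1·δm/m)²
  F term: (1×0.0839)² = 0.00704
  m term: (-1×0.0808)² = 0.00652
Total = 0.0136. Share from m = 0.00652/0.0136 = 0.481.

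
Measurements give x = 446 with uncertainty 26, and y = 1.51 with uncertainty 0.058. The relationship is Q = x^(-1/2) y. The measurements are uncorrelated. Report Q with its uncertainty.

0.0715 ± 0.00345

Since Q is a product/quotient, work with relative uncertainties:
  (−½·δx/x)² = (-0.5×0.0583)² = 0.000850;  (1·δy/y)² = (1×0.0384)² = 0.00148
δQ/Q = √(0.00232) = 0.0482
Q = 0.0715, so δQ = 0.0482 × 0.0715 = 0.00345.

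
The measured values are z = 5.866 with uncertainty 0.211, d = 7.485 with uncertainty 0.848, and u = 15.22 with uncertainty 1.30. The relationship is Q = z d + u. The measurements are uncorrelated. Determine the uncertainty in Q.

5.38

Let p = z·d = 43.91. δp/p = √((1·δz/z)² + (1·δd/d)²) = √(0.00129 + 0.0128) = 0.119, so δp = 5.22.
Q = p + u: δQ = √(δp² + δu²) = √(27.2 + 1.69) = 5.38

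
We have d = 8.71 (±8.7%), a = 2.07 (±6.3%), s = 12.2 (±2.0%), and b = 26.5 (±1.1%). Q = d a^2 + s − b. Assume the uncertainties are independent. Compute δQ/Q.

Let p = d·a^2 = 37.3. δp/p = √((1·δd/d)² + (2·δa/a)²) = √(0.00757 + 0.0159) = 0.153, so δp = 5.71.
Q = p + s − b: δQ = √(δp² + δs² + δb²) = √(32.7 + 0.0595 + 0.0850) = 5.73
Q = 23.0, so δQ/Q = 5.73/23.0 = 0.249.

0.249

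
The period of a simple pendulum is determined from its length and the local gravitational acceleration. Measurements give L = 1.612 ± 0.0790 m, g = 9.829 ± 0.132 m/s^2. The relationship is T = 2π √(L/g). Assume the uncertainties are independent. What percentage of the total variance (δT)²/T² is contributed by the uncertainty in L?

93.0%

(δT/T)² = (½·δL/L)² + (−½·δg/g)²
  L term: (0.5×0.0490)² = 0.000600
  g term: (-0.5×0.0134)² = 4.51e-05
Total = 0.000646. Share from L = 0.000600/0.000646 = 0.930.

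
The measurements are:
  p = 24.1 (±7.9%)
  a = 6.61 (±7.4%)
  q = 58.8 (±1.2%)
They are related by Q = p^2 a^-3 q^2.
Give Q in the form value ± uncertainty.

6950 ± 1900

Each factor contributes (exponent × relative error)² to (δQ/Q)²:
  (2·δp/p)² = (2×0.0790)² = 0.0250;  (-3·δa/a)² = (-3×0.0740)² = 0.0493;  (2·δq/q)² = (2×0.0120)² = 0.000576
δQ/Q = √(0.0748) = 0.274
Q = 6950, so δQ = 0.274 × 6950 = 1900.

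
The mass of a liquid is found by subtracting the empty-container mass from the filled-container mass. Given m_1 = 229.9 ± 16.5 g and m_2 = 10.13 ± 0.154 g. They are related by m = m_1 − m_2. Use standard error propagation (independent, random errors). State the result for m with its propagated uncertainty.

219.8 ± 16.5 g

m is a linear combination, so absolute uncertainties add in quadrature:
  (δm_1)² = 272;  (δm_2)² = 0.0237
δm = √(272) = 16.5 g
m = 219.8 g.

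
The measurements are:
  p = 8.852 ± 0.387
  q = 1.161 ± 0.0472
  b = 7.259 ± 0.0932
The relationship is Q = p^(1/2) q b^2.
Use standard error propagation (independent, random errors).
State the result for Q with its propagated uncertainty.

182.0 ± 9.61

Since Q is a product/quotient, work with relative uncertainties:
  (½·δp/p)² = (0.5×0.0437)² = 0.000478;  (1·δq/q)² = (1×0.0407)² = 0.00165;  (2·δb/b)² = (2×0.0128)² = 0.000659
δQ/Q = √(0.00279) = 0.0528
Q = 182.0, so δQ = 0.0528 × 182.0 = 9.61.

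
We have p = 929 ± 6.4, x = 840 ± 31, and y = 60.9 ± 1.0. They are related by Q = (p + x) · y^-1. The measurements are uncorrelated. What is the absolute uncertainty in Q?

0.705

Let u = p + x = 1770. δu = √(δp² + δx²) = √(41.0 + 961) = 31.7, so δu/u = 0.0179.
Q is then a monomial in u, y:
δQ/Q = √((δu/u)² + (-1·δy/y)²) = √(0.000320 + 0.000270) = 0.0243
Q = 29.0, so δQ = 0.0243 × 29.0 = 0.705.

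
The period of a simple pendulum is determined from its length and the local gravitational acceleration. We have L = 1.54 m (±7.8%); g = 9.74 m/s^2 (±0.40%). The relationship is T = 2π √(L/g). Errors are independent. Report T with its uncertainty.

Products/powers → add relative errors in quadrature, weighted by exponent:
  (½·δL/L)² = (0.5×0.0780)² = 0.00152;  (−½·δg/g)² = (-0.5×0.00400)² = 4e-06
δT/T = √(0.00153) = 0.0391
T = 2.50 s, so δT = 0.0391 × 2.50 = 0.0976 s.

2.50 ± 0.0976 s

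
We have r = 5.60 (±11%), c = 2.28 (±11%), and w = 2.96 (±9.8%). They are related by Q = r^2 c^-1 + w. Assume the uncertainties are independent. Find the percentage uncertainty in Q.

Let p = r^2·c^-1 = 13.8. δp/p = √((2·δr/r)² + (-1·δc/c)²) = √(0.0484 + 0.0121) = 0.246, so δp = 3.38.
Q = p + w: δQ = √(δp² + δw²) = √(11.4 + 0.0841) = 3.40
Q = 16.7, so δQ/Q = 3.40/16.7 = 0.203.

20.3%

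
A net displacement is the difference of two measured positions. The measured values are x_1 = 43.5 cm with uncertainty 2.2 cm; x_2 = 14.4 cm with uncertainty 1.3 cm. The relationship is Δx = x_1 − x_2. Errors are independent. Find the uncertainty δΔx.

For a sum/difference, combine absolute errors in quadrature:
  (δx_1)² = 4.84;  (δx_2)² = 1.69
δΔx = √(6.53) = 2.56 cm

2.56 cm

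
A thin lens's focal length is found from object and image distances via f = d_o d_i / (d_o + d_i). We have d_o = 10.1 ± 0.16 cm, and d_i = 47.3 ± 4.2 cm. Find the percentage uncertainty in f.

∂f/∂d_o = (d_i/(d_o+d_i))² = 0.679;  ∂f/∂d_i = (d_o/(d_o+d_i))² = 0.0310
δf = √((∂f/∂d_o · δd_o)² + (∂f/∂d_i · δd_i)²) = √(0.0118 + 0.0169) = 0.169 cm
f = 8.32 cm, so δf/f = 0.169/8.32 = 0.0204.

2.04%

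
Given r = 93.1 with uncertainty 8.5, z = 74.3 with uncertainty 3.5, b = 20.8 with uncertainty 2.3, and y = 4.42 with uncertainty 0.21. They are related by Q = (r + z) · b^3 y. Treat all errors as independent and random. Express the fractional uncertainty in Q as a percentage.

34.0%

Let u = r + z = 167. δu = √(δr² + δz²) = √(72.2 + 12.2) = 9.19, so δu/u = 0.0549.
Q is then a monomial in u, b, y:
δQ/Q = √((δu/u)² + (3·δb/b)² + (1·δy/y)²) = √(0.00302 + 0.110 + 0.00226) = 0.340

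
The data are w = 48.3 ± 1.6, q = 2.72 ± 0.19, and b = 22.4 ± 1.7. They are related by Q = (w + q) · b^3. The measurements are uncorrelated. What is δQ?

Let u = w + q = 51.0. δu = √(δw² + δq²) = √(2.56 + 0.0361) = 1.61, so δu/u = 0.0316.
Q is then a monomial in u, b:
δQ/Q = √((δu/u)² + (3·δb/b)²) = √(0.000997 + 0.0518) = 0.230
Q = 5.73e+05, so δQ = 0.230 × 5.73e+05 = 1.32e+05.

1.32e+05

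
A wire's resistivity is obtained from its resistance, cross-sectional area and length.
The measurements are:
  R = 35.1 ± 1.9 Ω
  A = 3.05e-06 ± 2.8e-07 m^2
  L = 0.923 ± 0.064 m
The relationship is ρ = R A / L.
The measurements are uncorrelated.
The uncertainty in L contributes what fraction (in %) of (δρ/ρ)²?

(δρ/ρ)² = (1·δR/R)² + (1·δA/A)² + (-1·δL/L)²
  R term: (1×0.0541)² = 0.00293
  A term: (1×0.0918)² = 0.00843
  L term: (-1×0.0693)² = 0.00481
Total = 0.0162. Share from L = 0.00481/0.0162 = 0.297.

29.7%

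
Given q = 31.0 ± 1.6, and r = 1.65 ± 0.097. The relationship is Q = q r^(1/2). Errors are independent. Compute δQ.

Since Q is a product/quotient, work with relative uncertainties:
  (1·δq/q)² = (1×0.0516)² = 0.00266;  (½·δr/r)² = (0.5×0.0588)² = 0.000864
δQ/Q = √(0.00353) = 0.0594
Q = 39.8, so δQ = 0.0594 × 39.8 = 2.37.

2.37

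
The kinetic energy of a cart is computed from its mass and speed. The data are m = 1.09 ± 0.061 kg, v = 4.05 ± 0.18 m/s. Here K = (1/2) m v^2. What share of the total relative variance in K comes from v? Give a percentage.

(δK/K)² = (1·δm/m)² + (2·δv/v)²
  m term: (1×0.0560)² = 0.00313
  v term: (2×0.0444)² = 0.00790
Total = 0.0110. Share from v = 0.00790/0.0110 = 0.716.

71.6%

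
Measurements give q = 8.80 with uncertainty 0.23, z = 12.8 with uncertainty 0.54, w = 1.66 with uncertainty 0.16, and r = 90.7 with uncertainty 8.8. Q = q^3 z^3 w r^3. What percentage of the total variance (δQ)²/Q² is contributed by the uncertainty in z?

(δQ/Q)² = (3·δq/q)² + (3·δz/z)² + (1·δw/w)² + (3·δr/r)²
  q term: (3×0.0261)² = 0.00615
  z term: (3×0.0422)² = 0.0160
  w term: (1×0.0964)² = 0.00929
  r term: (3×0.0970)² = 0.0847
Total = 0.116. Share from z = 0.0160/0.116 = 0.138.

13.8%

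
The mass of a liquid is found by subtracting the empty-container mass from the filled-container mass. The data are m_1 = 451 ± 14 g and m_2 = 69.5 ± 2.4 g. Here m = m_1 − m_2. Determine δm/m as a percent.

m is a linear combination, so absolute uncertainties add in quadrature:
  (δm_1)² = 196;  (δm_2)² = 5.76
δm = √(202) = 14.2 g
m = 382 g, so δm/m = 14.2/382 = 0.0372.

3.72%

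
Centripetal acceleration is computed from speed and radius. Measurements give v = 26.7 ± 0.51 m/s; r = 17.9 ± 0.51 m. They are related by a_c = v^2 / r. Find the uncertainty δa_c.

Since a_c is a product/quotient, work with relative uncertainties:
  (2·δv/v)² = (2×0.0191)² = 0.00146;  (-1·δr/r)² = (-1×0.0285)² = 0.000812
δa_c/a_c = √(0.00227) = 0.0477
a_c = 39.8 m/s^2, so δa_c = 0.0477 × 39.8 = 1.90 m/s^2.

1.90 m/s^2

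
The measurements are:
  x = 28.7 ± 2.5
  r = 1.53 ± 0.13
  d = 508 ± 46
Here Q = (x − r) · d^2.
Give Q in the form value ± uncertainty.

Let u = x − r = 27.2. δu = √(δx² + δr²) = √(6.25 + 0.0169) = 2.50, so δu/u = 0.0921.
Q is then a monomial in u, d:
δQ/Q = √((δu/u)² + (2·δd/d)²) = √(0.00849 + 0.0328) = 0.203
Q = 7.01e+06, so δQ = 0.203 × 7.01e+06 = 1.42e+06.

(7.01 ± 1.42) × 10^6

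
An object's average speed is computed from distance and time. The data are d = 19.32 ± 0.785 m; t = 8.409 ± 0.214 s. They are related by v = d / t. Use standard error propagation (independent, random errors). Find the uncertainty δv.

0.110 m/s

Each factor contributes (exponent × relative error)² to (δv/v)²:
  (1·δd/d)² = (1×0.0406)² = 0.00165;  (-1·δt/t)² = (-1×0.0254)² = 0.000648
δv/v = √(0.00230) = 0.0479
v = 2.298 m/s, so δv = 0.0479 × 2.298 = 0.110 m/s.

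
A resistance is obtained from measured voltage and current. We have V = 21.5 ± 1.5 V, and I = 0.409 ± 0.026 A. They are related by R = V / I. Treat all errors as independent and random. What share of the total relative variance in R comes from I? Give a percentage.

45.4%

(δR/R)² = (1·δV/V)² + (-1·δI/I)²
  V term: (1×0.0698)² = 0.00487
  I term: (-1×0.0636)² = 0.00404
Total = 0.00891. Share from I = 0.00404/0.00891 = 0.454.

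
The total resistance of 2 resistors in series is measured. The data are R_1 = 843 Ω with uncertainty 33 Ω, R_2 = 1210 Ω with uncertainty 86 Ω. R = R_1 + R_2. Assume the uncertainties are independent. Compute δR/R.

R is a linear combination, so absolute uncertainties add in quadrature:
  (δR_1)² = 1090;  (δR_2)² = 7400
δR = √(8480) = 92.1 Ω
R = 2050 Ω, so δR/R = 92.1/2050 = 0.0449.

0.0449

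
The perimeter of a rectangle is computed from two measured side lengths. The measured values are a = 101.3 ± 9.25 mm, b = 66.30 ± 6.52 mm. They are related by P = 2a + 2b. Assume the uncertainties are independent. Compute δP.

Each term contributes (cᵢ δxᵢ)² to (δP)²:
  (2·δa)² = 342;  (2·δb)² = 170
δP = √(512) = 22.6 mm

22.6 mm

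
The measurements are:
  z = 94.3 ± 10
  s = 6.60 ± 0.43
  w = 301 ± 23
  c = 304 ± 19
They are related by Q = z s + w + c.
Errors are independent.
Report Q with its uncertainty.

1230 ± 83.0

Let p = z·s = 622. δp/p = √((1·δz/z)² + (1·δs/s)²) = √(0.0112 + 0.00424) = 0.124, so δp = 77.5.
Q = p + w + c: δQ = √(δp² + δw² + δc²) = √(6000 + 529 + 361) = 83.0
Q = 1230.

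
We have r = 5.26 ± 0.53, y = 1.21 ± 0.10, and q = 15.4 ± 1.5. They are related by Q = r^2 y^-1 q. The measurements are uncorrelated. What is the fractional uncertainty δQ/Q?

0.239

Q is a product of powers, so relative uncertainties combine in quadrature:
  (2·δr/r)² = (2×0.101)² = 0.0406;  (-1·δy/y)² = (-1×0.0826)² = 0.00683;  (1·δq/q)² = (1×0.0974)² = 0.00949
δQ/Q = √(0.0569) = 0.239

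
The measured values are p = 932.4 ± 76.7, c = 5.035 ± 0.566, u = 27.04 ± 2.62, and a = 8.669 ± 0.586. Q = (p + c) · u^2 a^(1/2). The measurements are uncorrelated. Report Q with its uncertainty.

(2.018 ± 0.430) × 10^6

Let w = p + c = 937.4. δw = √(δp² + δc²) = √(5880 + 0.320) = 76.7, so δw/w = 0.0818.
Q is then a monomial in w, u, a:
δQ/Q = √((δw/w)² + (2·δu/u)² + (½·δa/a)²) = √(0.00669 + 0.0376 + 0.00114) = 0.213
Q = 2.018e+06, so δQ = 0.213 × 2.018e+06 = 4.3e+05.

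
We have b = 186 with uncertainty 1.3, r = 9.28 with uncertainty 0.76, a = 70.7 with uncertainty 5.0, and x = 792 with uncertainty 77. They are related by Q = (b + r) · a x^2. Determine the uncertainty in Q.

1.79e+09

Let u = b + r = 195. δu = √(δb² + δr²) = √(1.69 + 0.578) = 1.51, so δu/u = 0.00771.
Q is then a monomial in u, a, x:
δQ/Q = √((δu/u)² + (1·δa/a)² + (2·δx/x)²) = √(5.95e-05 + 0.00500 + 0.0378) = 0.207
Q = 8.66e+09, so δQ = 0.207 × 8.66e+09 = 1.79e+09.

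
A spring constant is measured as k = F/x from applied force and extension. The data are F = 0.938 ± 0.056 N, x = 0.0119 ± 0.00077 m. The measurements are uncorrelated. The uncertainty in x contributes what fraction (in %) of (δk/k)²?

54.0%

(δk/k)² = (1·δF/F)² + (-1·δx/x)²
  F term: (1×0.0597)² = 0.00356
  x term: (-1×0.0647)² = 0.00419
Total = 0.00775. Share from x = 0.00419/0.00775 = 0.540.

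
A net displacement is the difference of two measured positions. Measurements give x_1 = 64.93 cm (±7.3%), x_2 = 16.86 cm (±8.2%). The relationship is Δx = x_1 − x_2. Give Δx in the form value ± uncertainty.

Sums and differences: (δΔx)² = Σ (cᵢ δxᵢ)².
  (δx_1)² = 22.5;  (δx_2)² = 1.91
δΔx = √(24.4) = 4.94 cm
Δx = 48.07 cm.

48.07 ± 4.94 cm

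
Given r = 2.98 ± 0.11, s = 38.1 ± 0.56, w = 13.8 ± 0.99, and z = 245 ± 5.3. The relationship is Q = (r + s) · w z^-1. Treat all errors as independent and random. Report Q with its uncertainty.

Let u = r + s = 41.1. δu = √(δr² + δs²) = √(0.0121 + 0.314) = 0.571, so δu/u = 0.0139.
Q is then a monomial in u, w, z:
δQ/Q = √((δu/u)² + (1·δw/w)² + (-1·δz/z)²) = √(0.000193 + 0.00515 + 0.000468) = 0.0762
Q = 2.31, so δQ = 0.0762 × 2.31 = 0.176.

2.31 ± 0.176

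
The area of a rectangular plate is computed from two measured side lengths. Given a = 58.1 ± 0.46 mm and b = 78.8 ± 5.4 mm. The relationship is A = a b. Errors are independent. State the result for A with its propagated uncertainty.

Relative error in a monomial: (δA/A)² = Σ (nᵢ · δxᵢ/xᵢ)².
  (1·δa/a)² = (1×0.00792)² = 6.27e-05;  (1·δb/b)² = (1×0.0685)² = 0.00470
δA/A = √(0.00476) = 0.0690
A = 4580 mm^2, so δA = 0.0690 × 4580 = 316 mm^2.

4580 ± 316 mm^2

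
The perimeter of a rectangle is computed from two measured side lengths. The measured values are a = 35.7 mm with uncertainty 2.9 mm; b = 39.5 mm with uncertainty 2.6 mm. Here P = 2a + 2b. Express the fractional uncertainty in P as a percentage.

Each term contributes (cᵢ δxᵢ)² to (δP)²:
  (2·δa)² = 33.6;  (2·δb)² = 27.0
δP = √(60.7) = 7.79 mm
P = 150 mm, so δP/P = 7.79/150 = 0.0518.

5.18%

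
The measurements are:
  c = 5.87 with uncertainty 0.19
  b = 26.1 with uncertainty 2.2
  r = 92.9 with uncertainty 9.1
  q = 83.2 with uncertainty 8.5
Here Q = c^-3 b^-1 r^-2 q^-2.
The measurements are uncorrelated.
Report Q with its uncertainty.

(3.17 ± 0.986) × 10^-12

For a monomial Q ∝ c^-3, b^-1, r^-2, q^-2, fractional errors add in quadrature:
  (-3·δc/c)² = (-3×0.0324)² = 0.00943;  (-1·δb/b)² = (-1×0.0843)² = 0.00711;  (-2·δr/r)² = (-2×0.0980)² = 0.0384;  (-2·δq/q)² = (-2×0.102)² = 0.0417
δQ/Q = √(0.0967) = 0.311
Q = 3.17e-12, so δQ = 0.311 × 3.17e-12 = 9.86e-13.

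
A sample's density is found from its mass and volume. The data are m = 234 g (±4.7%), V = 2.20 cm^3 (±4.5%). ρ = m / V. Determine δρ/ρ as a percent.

6.51%

For a monomial ρ ∝ m, V^-1, fractional errors add in quadrature:
  (1·δm/m)² = (1×0.0470)² = 0.00221;  (-1·δV/V)² = (-1×0.0450)² = 0.00202
δρ/ρ = √(0.00423) = 0.0651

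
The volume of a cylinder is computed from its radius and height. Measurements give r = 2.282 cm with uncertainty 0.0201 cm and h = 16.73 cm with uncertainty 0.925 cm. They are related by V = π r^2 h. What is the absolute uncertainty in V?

15.9 cm^3

Relative error in a monomial: (δV/V)² = Σ (nᵢ · δxᵢ/xᵢ)².
  (2·δr/r)² = (2×0.00881)² = 0.000310;  (1·δh/h)² = (1×0.0553)² = 0.00306
δV/V = √(0.00337) = 0.0580
V = 273.7 cm^3, so δV = 0.0580 × 273.7 = 15.9 cm^3.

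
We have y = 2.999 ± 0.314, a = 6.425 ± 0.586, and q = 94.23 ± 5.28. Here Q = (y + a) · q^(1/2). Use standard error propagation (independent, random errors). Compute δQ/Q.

0.0759

Let u = y + a = 9.424. δu = √(δy² + δa²) = √(0.0986 + 0.343) = 0.665, so δu/u = 0.0705.
Q is then a monomial in u, q:
δQ/Q = √((δu/u)² + (½·δq/q)²) = √(0.00498 + 0.000785) = 0.0759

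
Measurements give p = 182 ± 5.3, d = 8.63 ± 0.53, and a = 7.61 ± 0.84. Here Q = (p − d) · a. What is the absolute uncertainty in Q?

151

Let u = p − d = 173. δu = √(δp² + δd²) = √(28.1 + 0.281) = 5.33, so δu/u = 0.0307.
Q is then a monomial in u, a:
δQ/Q = √((δu/u)² + (1·δa/a)²) = √(0.000944 + 0.0122) = 0.115
Q = 1320, so δQ = 0.115 × 1320 = 151.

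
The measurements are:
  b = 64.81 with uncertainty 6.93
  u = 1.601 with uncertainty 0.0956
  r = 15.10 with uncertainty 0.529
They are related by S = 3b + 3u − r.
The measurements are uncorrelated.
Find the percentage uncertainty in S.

11.3%

Each term contributes (cᵢ δxᵢ)² to (δS)²:
  (3·δb)² = 432;  (3·δu)² = 0.0823;  (δr)² = 0.280
δS = √(433) = 20.8
S = 184.1, so δS/S = 20.8/184.1 = 0.113.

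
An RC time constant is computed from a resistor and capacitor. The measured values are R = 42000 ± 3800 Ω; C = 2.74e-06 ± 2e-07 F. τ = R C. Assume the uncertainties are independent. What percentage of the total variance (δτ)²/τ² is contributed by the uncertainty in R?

(δτ/τ)² = (1·δR/R)² + (1·δC/C)²
  R term: (1×0.0905)² = 0.00819
  C term: (1×0.0730)² = 0.00533
Total = 0.0135. Share from R = 0.00819/0.0135 = 0.606.

60.6%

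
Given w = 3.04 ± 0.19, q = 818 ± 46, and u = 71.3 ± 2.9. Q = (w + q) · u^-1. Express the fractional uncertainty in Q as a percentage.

6.92%

Let h = w + q = 821. δh = √(δw² + δq²) = √(0.0361 + 2120) = 46.0, so δh/h = 0.0560.
Q is then a monomial in h, u:
δQ/Q = √((δh/h)² + (-1·δu/u)²) = √(0.00314 + 0.00165) = 0.0692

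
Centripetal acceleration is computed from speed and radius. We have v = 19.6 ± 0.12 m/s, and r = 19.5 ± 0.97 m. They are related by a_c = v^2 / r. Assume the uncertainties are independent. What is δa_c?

a_c is a product of powers, so relative uncertainties combine in quadrature:
  (2·δv/v)² = (2×0.00612)² = 0.000150;  (-1·δr/r)² = (-1×0.0497)² = 0.00247
δa_c/a_c = √(0.00262) = 0.0512
a_c = 19.7 m/s^2, so δa_c = 0.0512 × 19.7 = 1.01 m/s^2.

1.01 m/s^2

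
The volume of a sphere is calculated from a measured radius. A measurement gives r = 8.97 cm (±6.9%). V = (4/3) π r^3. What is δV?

V ∝ r^3, so δV/V = |3| · δr/r = 3 × 0.0690 = 0.207.
V = 3020 cm^3, so δV = 0.207 × 3020 = 626 cm^3.

626 cm^3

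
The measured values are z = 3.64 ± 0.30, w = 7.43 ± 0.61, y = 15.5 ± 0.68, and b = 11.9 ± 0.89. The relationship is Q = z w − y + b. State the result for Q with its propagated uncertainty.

Let p = z·w = 27.0. δp/p = √((1·δz/z)² + (1·δw/w)²) = √(0.00679 + 0.00674) = 0.116, so δp = 3.15.
Q = p − y + b: δQ = √(δp² + δy² + δb²) = √(9.90 + 0.462 + 0.792) = 3.34
Q = 23.4.

23.4 ± 3.34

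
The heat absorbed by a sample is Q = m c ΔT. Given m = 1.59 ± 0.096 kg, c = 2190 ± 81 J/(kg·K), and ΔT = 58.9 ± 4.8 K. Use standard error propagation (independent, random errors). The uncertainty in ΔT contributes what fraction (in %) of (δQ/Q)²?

57.0%

(δQ/Q)² = (1·δm/m)² + (1·δc/c)² + (1·δΔT/ΔT)²
  m term: (1×0.0604)² = 0.00365
  c term: (1×0.0370)² = 0.00137
  ΔT term: (1×0.0815)² = 0.00664
Total = 0.0117. Share from ΔT = 0.00664/0.0117 = 0.570.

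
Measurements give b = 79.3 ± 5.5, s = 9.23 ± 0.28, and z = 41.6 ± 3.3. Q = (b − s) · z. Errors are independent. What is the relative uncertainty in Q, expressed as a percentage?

Let u = b − s = 70.1. δu = √(δb² + δs²) = √(30.2 + 0.0784) = 5.51, so δu/u = 0.0786.
Q is then a monomial in u, z:
δQ/Q = √((δu/u)² + (1·δz/z)²) = √(0.00618 + 0.00629) = 0.112

11.2%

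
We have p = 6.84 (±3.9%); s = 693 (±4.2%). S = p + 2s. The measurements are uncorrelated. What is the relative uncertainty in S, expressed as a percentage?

Sums and differences: (δS)² = Σ (cᵢ δxᵢ)².
  (δp)² = 0.0712;  (2·δs)² = 3390
δS = √(3390) = 58.2
S = 1390, so δS/S = 58.2/1390 = 0.0418.

4.18%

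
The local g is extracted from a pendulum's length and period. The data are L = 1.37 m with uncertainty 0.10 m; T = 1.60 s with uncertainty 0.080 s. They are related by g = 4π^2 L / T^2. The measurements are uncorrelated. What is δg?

Products/powers → add relative errors in quadrature, weighted by exponent:
  (1·δL/L)² = (1×0.0730)² = 0.00533;  (-2·δT/T)² = (-2×0.0500)² = 0.0100
δg/g = √(0.0153) = 0.124
g = 21.1 m/s^2, so δg = 0.124 × 21.1 = 2.62 m/s^2.

2.62 m/s^2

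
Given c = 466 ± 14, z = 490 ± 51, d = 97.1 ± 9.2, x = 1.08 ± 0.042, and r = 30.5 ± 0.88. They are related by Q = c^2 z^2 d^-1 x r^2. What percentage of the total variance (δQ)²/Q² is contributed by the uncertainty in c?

5.94%

(δQ/Q)² = (2·δc/c)² + (2·δz/z)² + (-1·δd/d)² + (1·δx/x)² + (2·δr/r)²
  c term: (2×0.0300)² = 0.00361
  z term: (2×0.104)² = 0.0433
  d term: (-1×0.0947)² = 0.00898
  x term: (1×0.0389)² = 0.00151
  r term: (2×0.0289)² = 0.00333
Total = 0.0608. Share from c = 0.00361/0.0608 = 0.0594.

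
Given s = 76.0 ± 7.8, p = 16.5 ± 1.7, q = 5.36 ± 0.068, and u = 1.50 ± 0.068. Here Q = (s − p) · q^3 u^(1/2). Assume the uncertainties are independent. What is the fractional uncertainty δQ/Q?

Let w = s − p = 59.5. δw = √(δs² + δp²) = √(60.8 + 2.89) = 7.98, so δw/w = 0.134.
Q is then a monomial in w, q, u:
δQ/Q = √((δw/w)² + (3·δq/q)² + (½·δu/u)²) = √(0.0180 + 0.00145 + 0.000514) = 0.141

0.141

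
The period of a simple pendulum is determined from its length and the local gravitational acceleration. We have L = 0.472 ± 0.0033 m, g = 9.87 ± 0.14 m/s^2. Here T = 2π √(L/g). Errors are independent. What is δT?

Since T is a product/quotient, work with relative uncertainties:
  (½·δL/L)² = (0.5×0.00699)² = 1.22e-05;  (−½·δg/g)² = (-0.5×0.0142)² = 5.03e-05
δT/T = √(6.25e-05) = 0.00791
T = 1.37 s, so δT = 0.00791 × 1.37 = 0.0109 s.

0.0109 s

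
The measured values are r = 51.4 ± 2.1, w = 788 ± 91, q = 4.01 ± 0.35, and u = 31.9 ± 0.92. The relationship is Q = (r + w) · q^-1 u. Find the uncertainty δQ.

949

Let h = r + w = 839. δh = √(δr² + δw²) = √(4.41 + 8280) = 91.0, so δh/h = 0.108.
Q is then a monomial in h, q, u:
δQ/Q = √((δh/h)² + (-1·δq/q)² + (1·δu/u)²) = √(0.0118 + 0.00762 + 0.000832) = 0.142
Q = 6680, so δQ = 0.142 × 6680 = 949.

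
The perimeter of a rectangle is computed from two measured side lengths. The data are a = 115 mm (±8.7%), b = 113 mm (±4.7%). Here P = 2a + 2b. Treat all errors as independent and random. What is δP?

Absolute uncertainties add in quadrature for a linear combination:
  (2·δa)² = 400;  (2·δb)² = 113
δP = √(513) = 22.7 mm

22.7 mm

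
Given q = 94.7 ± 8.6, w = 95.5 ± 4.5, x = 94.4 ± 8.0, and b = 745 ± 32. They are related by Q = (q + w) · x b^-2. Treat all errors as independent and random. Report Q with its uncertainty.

Let u = q + w = 190. δu = √(δq² + δw²) = √(74.0 + 20.2) = 9.71, so δu/u = 0.0510.
Q is then a monomial in u, x, b:
δQ/Q = √((δu/u)² + (1·δx/x)² + (-2·δb/b)²) = √(0.00260 + 0.00718 + 0.00738) = 0.131
Q = 0.0323, so δQ = 0.131 × 0.0323 = 0.00424.

0.0323 ± 0.00424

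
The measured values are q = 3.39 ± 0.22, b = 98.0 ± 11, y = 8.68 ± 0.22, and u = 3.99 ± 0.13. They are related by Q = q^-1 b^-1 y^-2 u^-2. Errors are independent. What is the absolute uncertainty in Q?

Each factor contributes (exponent × relative error)² to (δQ/Q)²:
  (-1·δq/q)² = (-1×0.0649)² = 0.00421;  (-1·δb/b)² = (-1×0.112)² = 0.0126;  (-2·δy/y)² = (-2×0.0253)² = 0.00257;  (-2·δu/u)² = (-2×0.0326)² = 0.00425
δQ/Q = √(0.0236) = 0.154
Q = 2.51e-06, so δQ = 0.154 × 2.51e-06 = 3.86e-07.

3.86e-07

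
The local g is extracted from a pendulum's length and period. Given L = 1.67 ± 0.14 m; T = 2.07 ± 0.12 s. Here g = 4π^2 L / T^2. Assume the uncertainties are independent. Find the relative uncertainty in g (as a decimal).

0.143

For a monomial g ∝ L, T^-2, fractional errors add in quadrature:
  (1·δL/L)² = (1×0.0838)² = 0.00703;  (-2·δT/T)² = (-2×0.0580)² = 0.0134
δg/g = √(0.0205) = 0.143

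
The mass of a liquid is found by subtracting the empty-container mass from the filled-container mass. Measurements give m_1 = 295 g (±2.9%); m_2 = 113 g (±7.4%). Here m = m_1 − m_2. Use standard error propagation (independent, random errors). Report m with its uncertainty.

182 ± 12.0 g

Each term contributes (cᵢ δxᵢ)² to (δm)²:
  (δm_1)² = 73.2;  (δm_2)² = 69.9
δm = √(143) = 12.0 g
m = 182 g.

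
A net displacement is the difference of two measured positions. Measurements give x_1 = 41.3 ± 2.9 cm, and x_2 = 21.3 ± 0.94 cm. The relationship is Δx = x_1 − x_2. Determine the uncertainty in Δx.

Sums and differences: (δΔx)² = Σ (cᵢ δxᵢ)².
  (δx_1)² = 8.41;  (δx_2)² = 0.884
δΔx = √(9.29) = 3.05 cm

3.05 cm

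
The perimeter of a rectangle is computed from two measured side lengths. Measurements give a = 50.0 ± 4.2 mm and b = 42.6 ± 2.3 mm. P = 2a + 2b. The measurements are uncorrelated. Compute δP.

9.58 mm

P is a linear combination, so absolute uncertainties add in quadrature:
  (2·δa)² = 70.6;  (2·δb)² = 21.2
δP = √(91.7) = 9.58 mm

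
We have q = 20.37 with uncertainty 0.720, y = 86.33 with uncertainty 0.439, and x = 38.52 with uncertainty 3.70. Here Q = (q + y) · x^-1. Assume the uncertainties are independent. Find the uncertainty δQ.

0.267

Let u = q + y = 106.7. δu = √(δq² + δy²) = √(0.518 + 0.193) = 0.843, so δu/u = 0.00790.
Q is then a monomial in u, x:
δQ/Q = √((δu/u)² + (-1·δx/x)²) = √(6.25e-05 + 0.00923) = 0.0964
Q = 2.770, so δQ = 0.0964 × 2.770 = 0.267.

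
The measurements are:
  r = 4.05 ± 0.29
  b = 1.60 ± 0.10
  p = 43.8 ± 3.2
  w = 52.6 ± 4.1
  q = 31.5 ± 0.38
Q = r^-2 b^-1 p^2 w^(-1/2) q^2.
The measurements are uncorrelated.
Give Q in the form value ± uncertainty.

Since Q is a product/quotient, work with relative uncertainties:
  (-2·δr/r)² = (-2×0.0716)² = 0.0205;  (-1·δb/b)² = (-1×0.0625)² = 0.00391;  (2·δp/p)² = (2×0.0731)² = 0.0214;  (−½·δw/w)² = (-0.5×0.0779)² = 0.00152;  (2·δq/q)² = (2×0.0121)² = 0.000582
δQ/Q = √(0.0479) = 0.219
Q = 10000, so δQ = 0.219 × 10000 = 2190.

10000 ± 2190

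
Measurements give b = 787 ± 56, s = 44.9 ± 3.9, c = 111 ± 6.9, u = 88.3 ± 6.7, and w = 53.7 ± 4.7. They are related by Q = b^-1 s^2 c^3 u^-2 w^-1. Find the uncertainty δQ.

2.66

Since Q is a product/quotient, work with relative uncertainties:
  (-1·δb/b)² = (-1×0.0712)² = 0.00506;  (2·δs/s)² = (2×0.0869)² = 0.0302;  (3·δc/c)² = (3×0.0622)² = 0.0348;  (-2·δu/u)² = (-2×0.0759)² = 0.0230;  (-1·δw/w)² = (-1×0.0875)² = 0.00766
δQ/Q = √(0.101) = 0.317
Q = 8.37, so δQ = 0.317 × 8.37 = 2.66.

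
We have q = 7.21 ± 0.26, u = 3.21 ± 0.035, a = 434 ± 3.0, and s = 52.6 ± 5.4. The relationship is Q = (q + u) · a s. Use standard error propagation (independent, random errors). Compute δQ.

25200

Let w = q + u = 10.4. δw = √(δq² + δu²) = √(0.0676 + 0.00123) = 0.262, so δw/w = 0.0252.
Q is then a monomial in w, a, s:
δQ/Q = √((δw/w)² + (1·δa/a)² + (1·δs/s)²) = √(0.000634 + 4.78e-05 + 0.0105) = 0.106
Q = 2.38e+05, so δQ = 0.106 × 2.38e+05 = 25200.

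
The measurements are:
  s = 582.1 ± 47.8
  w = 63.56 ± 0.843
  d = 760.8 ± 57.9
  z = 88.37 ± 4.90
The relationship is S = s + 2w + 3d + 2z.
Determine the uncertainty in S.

Each term contributes (cᵢ δxᵢ)² to (δS)²:
  (δs)² = 2280;  (2·δw)² = 2.84;  (3·δd)² = 30200;  (2·δz)² = 96.0
δS = √(32600) = 180

180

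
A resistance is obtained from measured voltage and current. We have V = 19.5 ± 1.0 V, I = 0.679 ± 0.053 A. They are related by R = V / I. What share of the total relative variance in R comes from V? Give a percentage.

30.1%

(δR/R)² = (1·δV/V)² + (-1·δI/I)²
  V term: (1×0.0513)² = 0.00263
  I term: (-1×0.0781)² = 0.00609
Total = 0.00872. Share from V = 0.00263/0.00872 = 0.301.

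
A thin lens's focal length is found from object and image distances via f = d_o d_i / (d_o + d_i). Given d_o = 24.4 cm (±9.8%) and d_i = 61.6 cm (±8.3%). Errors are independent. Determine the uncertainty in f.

∂f/∂d_o = (d_i/(d_o+d_i))² = 0.513;  ∂f/∂d_i = (d_o/(d_o+d_i))² = 0.0805
δf = √((∂f/∂d_o · δd_o)² + (∂f/∂d_i · δd_i)²) = √(1.51 + 0.169) = 1.29 cm

1.29 cm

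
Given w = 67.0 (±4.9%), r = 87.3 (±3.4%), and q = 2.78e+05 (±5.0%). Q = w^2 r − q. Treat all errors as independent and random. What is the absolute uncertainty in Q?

43000

Let p = w^2·r = 3.92e+05. δp/p = √((2·δw/w)² + (1·δr/r)²) = √(0.00960 + 0.00116) = 0.104, so δp = 40700.
Q = p − q: δQ = √(δp² + δq²) = √(1.65e+09 + 1.93e+08) = 43000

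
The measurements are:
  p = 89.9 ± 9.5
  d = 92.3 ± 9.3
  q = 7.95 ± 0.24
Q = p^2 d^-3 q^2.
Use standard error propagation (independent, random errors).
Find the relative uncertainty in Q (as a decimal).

0.374

Each factor contributes (exponent × relative error)² to (δQ/Q)²:
  (2·δp/p)² = (2×0.106)² = 0.0447;  (-3·δd/d)² = (-3×0.101)² = 0.0914;  (2·δq/q)² = (2×0.0302)² = 0.00365
δQ/Q = √(0.140) = 0.374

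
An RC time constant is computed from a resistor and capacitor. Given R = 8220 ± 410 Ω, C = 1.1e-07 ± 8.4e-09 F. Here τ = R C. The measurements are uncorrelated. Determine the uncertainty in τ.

8.25e-05 s

τ is a product of powers, so relative uncertainties combine in quadrature:
  (1·δR/R)² = (1×0.0499)² = 0.00249;  (1·δC/C)² = (1×0.0764)² = 0.00583
δτ/τ = √(0.00832) = 0.0912
τ = 0.000904 s, so δτ = 0.0912 × 0.000904 = 8.25e-05 s.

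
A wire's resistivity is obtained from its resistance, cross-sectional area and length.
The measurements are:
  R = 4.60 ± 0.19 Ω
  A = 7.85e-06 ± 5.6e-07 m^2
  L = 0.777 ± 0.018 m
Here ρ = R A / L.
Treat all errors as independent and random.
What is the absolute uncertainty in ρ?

Products/powers → add relative errors in quadrature, weighted by exponent:
  (1·δR/R)² = (1×0.0413)² = 0.00171;  (1·δA/A)² = (1×0.0713)² = 0.00509;  (-1·δL/L)² = (-1×0.0232)² = 0.000537
δρ/ρ = √(0.00733) = 0.0856
ρ = 4.65e-05 Ω·m, so δρ = 0.0856 × 4.65e-05 = 3.98e-06 Ω·m.

3.98e-06 Ω·m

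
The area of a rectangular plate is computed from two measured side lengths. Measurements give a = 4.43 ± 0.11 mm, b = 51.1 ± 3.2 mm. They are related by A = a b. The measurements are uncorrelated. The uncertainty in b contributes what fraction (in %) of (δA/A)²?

86.4%

(δA/A)² = (1·δa/a)² + (1·δb/b)²
  a term: (1×0.0248)² = 0.000617
  b term: (1×0.0626)² = 0.00392
Total = 0.00454. Share from b = 0.00392/0.00454 = 0.864.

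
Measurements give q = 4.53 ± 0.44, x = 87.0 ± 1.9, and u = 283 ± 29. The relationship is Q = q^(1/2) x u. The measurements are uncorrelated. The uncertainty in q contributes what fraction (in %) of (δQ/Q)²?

(δQ/Q)² = (½·δq/q)² + (1·δx/x)² + (1·δu/u)²
  q term: (0.5×0.0971)² = 0.00236
  x term: (1×0.0218)² = 0.000477
  u term: (1×0.102)² = 0.0105
Total = 0.0133. Share from q = 0.00236/0.0133 = 0.177.

17.7%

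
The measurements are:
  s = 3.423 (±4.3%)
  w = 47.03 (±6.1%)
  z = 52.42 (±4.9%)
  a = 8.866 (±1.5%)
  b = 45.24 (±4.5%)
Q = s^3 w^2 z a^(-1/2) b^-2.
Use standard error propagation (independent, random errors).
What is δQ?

157

Since Q is a product/quotient, work with relative uncertainties:
  (3·δs/s)² = (3×0.0430)² = 0.0166;  (2·δw/w)² = (2×0.0610)² = 0.0149;  (1·δz/z)² = (1×0.0490)² = 0.00240;  (−½·δa/a)² = (-0.5×0.0150)² = 5.62e-05;  (-2·δb/b)² = (-2×0.0450)² = 0.00810
δQ/Q = √(0.0421) = 0.205
Q = 763.1, so δQ = 0.205 × 763.1 = 157.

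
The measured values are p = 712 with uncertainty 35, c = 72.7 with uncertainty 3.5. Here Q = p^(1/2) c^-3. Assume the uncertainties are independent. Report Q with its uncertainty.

For a monomial Q ∝ p^(1/2), c^-3, fractional errors add in quadrature:
  (½·δp/p)² = (0.5×0.0492)² = 0.000604;  (-3·δc/c)² = (-3×0.0481)² = 0.0209
δQ/Q = √(0.0215) = 0.147
Q = 6.94e-05, so δQ = 0.147 × 6.94e-05 = 1.02e-05.

(6.94 ± 1.02) × 10^-5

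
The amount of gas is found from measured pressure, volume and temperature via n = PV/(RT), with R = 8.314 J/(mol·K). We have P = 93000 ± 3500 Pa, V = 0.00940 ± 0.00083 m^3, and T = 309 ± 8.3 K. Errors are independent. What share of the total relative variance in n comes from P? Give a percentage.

(δn/n)² = (1·δP/P)² + (1·δV/V)² + (-1·δT/T)²
  P term: (1×0.0376)² = 0.00142
  V term: (1×0.0883)² = 0.00780
  T term: (-1×0.0269)² = 0.000722
Total = 0.00993. Share from P = 0.00142/0.00993 = 0.143.

14.3%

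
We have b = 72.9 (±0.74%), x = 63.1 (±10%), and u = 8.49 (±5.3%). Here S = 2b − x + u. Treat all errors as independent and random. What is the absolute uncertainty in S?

6.42

Sums and differences: (δS)² = Σ (cᵢ δxᵢ)².
  (2·δb)² = 1.16;  (δx)² = 39.8;  (δu)² = 0.202
δS = √(41.2) = 6.42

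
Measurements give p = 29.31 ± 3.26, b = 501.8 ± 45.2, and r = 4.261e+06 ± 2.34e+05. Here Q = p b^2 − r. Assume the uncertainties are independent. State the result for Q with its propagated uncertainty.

(3.119 ± 1.58) × 10^6

Let w = p·b^2 = 7.38e+06. δw/w = √((1·δp/p)² + (2·δb/b)²) = √(0.0124 + 0.0325) = 0.212, so δw = 1.56e+06.
Q = w − r: δQ = √(δw² + δr²) = √(2.44e+12 + 5.48e+10) = 1.58e+06
Q = 3.119e+06.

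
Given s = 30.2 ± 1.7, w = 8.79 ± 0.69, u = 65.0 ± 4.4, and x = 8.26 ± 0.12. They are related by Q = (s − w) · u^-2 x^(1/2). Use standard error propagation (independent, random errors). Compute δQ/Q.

Let h = s − w = 21.4. δh = √(δs² + δw²) = √(2.89 + 0.476) = 1.83, so δh/h = 0.0857.
Q is then a monomial in h, u, x:
δQ/Q = √((δh/h)² + (-2·δu/u)² + (½·δx/x)²) = √(0.00734 + 0.0183 + 5.28e-05) = 0.160

0.160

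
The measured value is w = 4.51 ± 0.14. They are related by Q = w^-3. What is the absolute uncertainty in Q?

0.00102

Since Q is a product/quotient, work with relative uncertainties:
  (-3·δw/w)² = (-3×0.0310)² = 0.00867
δQ/Q = √(0.00867) = 0.0931
Q = 0.0109, so δQ = 0.0931 × 0.0109 = 0.00102.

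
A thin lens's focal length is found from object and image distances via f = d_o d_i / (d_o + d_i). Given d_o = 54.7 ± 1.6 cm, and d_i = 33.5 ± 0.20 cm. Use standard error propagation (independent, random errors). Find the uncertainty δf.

∂f/∂d_o = (d_i/(d_o+d_i))² = 0.144;  ∂f/∂d_i = (d_o/(d_o+d_i))² = 0.385
δf = √((∂f/∂d_o · δd_o)² + (∂f/∂d_i · δd_i)²) = √(0.0533 + 0.00592) = 0.243 cm

0.243 cm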